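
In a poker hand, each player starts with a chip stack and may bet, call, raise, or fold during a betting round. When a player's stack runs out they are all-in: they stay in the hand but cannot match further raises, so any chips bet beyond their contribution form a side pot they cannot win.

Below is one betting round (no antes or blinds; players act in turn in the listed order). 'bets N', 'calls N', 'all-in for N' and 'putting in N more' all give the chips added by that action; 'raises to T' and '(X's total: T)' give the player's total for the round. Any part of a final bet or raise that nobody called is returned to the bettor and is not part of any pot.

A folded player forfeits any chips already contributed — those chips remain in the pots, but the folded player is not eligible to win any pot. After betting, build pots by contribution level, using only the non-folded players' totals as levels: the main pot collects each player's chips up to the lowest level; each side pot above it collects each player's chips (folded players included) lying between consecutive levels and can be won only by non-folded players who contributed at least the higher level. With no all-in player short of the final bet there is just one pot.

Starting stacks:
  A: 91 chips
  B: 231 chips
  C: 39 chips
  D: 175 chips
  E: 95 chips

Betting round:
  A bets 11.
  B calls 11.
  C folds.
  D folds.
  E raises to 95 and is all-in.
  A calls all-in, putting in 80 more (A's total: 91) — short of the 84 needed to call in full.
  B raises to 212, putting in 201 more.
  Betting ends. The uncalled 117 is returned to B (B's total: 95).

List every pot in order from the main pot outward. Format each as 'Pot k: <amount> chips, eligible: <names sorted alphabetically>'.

Contributions (after 117 returned to B): A=91, B=95, E=95
Folded: C, D
Pot levels (distinct totals of non-folded players): 91, 95
Layer 1-91: 91 each from A, B, E = 91*3 = 273 chips; eligible A, B, E
Layer 92-95: 4 each from B, E = 4*2 = 8 chips; eligible B, E

Pot 1: 273 chips, eligible: A, B, E
Pot 2: 8 chips, eligible: B, E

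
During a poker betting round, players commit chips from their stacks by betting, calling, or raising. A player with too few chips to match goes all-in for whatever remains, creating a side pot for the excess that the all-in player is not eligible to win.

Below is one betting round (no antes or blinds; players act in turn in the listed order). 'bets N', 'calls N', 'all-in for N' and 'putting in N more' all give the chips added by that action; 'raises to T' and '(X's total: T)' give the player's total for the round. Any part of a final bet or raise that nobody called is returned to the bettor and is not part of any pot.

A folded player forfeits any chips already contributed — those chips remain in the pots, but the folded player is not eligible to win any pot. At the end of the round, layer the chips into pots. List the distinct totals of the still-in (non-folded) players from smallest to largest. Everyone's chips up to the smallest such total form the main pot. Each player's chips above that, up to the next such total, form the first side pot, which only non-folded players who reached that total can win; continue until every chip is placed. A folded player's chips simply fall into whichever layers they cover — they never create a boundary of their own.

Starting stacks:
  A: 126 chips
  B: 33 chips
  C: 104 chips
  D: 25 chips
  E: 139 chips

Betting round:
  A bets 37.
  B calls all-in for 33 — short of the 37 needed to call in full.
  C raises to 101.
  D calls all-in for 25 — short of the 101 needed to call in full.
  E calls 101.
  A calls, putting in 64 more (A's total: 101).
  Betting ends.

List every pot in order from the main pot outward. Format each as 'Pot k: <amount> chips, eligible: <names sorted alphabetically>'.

Pot 1: 125 chips, eligible: A, B, C, D, E
Pot 2: 32 chips, eligible: A, B, C, E
Pot 3: 204 chips, eligible: A, C, E

Derivation:
Contributions: A=101, B=33, C=101, D=25, E=101
Pot levels (distinct totals of non-folded players): 25, 33, 101
Layer 1-25: 25 each from A, B, C, D, E = 25*5 = 125 chips; eligible A, B, C, D, E
Layer 26-33: 8 each from A, B, C, E = 8*4 = 32 chips; eligible A, B, C, E
Layer 34-101: 68 each from A, C, E = 68*3 = 204 chips; eligible A, C, E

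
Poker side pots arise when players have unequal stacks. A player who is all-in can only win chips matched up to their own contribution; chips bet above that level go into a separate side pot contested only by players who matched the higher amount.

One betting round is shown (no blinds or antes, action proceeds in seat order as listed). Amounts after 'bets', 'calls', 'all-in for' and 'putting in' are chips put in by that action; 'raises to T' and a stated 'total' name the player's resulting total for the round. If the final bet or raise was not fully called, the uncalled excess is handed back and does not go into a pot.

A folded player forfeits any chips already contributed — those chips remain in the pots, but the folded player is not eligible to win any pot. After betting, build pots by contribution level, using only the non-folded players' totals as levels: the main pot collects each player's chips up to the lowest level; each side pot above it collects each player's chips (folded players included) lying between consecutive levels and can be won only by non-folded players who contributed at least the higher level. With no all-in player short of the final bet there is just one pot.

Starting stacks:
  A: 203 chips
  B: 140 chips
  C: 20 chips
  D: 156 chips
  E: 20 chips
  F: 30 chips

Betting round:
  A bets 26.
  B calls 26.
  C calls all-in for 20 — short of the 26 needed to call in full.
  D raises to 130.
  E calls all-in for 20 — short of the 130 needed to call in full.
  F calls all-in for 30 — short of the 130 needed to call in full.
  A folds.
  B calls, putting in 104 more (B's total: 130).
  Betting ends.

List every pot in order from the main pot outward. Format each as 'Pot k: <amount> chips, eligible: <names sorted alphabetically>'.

Contributions: A=26, B=130, C=20, D=130, E=20, F=30
Folded: A
Pot levels (distinct totals of non-folded players): 20, 30, 130
Layer 1-20: 20 each from A, B, C, D, E, F = 20*6 = 120 chips; eligible B, C, D, E, F
Layer 21-30: A 6 + B 10 + D 10 + F 10 = 36 chips; eligible B, D, F
Layer 31-130: 100 each from B, D = 100*2 = 200 chips; eligible B, D

Pot 1: 120 chips, eligible: B, C, D, E, F
Pot 2: 36 chips, eligible: B, D, F
Pot 3: 200 chips, eligible: B, D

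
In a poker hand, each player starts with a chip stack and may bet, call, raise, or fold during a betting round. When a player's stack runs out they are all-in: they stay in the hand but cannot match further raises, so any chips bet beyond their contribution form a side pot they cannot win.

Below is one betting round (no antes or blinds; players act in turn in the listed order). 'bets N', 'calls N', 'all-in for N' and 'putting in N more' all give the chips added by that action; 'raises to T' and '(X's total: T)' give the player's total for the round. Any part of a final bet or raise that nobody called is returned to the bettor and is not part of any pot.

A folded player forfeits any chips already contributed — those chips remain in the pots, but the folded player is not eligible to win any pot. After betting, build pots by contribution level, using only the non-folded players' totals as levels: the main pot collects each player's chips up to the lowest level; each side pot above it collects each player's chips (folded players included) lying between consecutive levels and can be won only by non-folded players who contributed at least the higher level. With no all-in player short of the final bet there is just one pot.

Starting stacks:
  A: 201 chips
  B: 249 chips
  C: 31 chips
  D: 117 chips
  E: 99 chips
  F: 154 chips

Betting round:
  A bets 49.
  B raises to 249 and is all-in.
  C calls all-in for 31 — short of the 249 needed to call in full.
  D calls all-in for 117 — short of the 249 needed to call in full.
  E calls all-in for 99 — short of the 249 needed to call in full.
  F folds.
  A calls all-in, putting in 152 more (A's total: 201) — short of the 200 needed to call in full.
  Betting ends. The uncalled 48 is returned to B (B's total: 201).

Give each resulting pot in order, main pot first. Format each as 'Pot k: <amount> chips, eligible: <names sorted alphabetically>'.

Pot 1: 155 chips, eligible: A, B, C, D, E
Pot 2: 272 chips, eligible: A, B, D, E
Pot 3: 54 chips, eligible: A, B, D
Pot 4: 168 chips, eligible: A, B

Derivation:
Contributions (after 48 returned to B): A=201, B=201, C=31, D=117, E=99
Folded: F
Pot levels (distinct totals of non-folded players): 31, 99, 117, 201
Layer 1-31: 31 each from A, B, C, D, E = 31*5 = 155 chips; eligible A, B, C, D, E
Layer 32-99: 68 each from A, B, D, E = 68*4 = 272 chips; eligible A, B, D, E
Layer 100-117: 18 each from A, B, D = 18*3 = 54 chips; eligible A, B, D
Layer 118-201: 84 each from A, B = 84*2 = 168 chips; eligible A, B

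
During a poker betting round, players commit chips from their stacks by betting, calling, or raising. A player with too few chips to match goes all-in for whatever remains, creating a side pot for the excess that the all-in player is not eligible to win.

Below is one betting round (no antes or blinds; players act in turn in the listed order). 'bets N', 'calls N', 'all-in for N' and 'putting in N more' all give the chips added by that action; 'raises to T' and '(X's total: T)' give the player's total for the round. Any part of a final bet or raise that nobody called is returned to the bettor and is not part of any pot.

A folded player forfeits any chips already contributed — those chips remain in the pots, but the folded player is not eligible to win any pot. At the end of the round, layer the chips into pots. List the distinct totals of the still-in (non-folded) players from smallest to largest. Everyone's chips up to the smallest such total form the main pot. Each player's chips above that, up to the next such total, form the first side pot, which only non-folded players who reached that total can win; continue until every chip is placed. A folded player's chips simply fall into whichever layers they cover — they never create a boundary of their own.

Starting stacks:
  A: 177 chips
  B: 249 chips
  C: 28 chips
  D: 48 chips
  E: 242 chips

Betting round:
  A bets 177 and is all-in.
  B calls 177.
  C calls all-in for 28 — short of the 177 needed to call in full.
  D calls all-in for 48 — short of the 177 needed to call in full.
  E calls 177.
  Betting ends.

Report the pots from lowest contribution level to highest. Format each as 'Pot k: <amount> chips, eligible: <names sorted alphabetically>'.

Pot 1: 140 chips, eligible: A, B, C, D, E
Pot 2: 80 chips, eligible: A, B, D, E
Pot 3: 387 chips, eligible: A, B, E

Derivation:
Contributions: A=177, B=177, C=28, D=48, E=177
Pot levels (distinct totals of non-folded players): 28, 48, 177
Layer 1-28: 28 each from A, B, C, D, E = 28*5 = 140 chips; eligible A, B, C, D, E
Layer 29-48: 20 each from A, B, D, E = 20*4 = 80 chips; eligible A, B, D, E
Layer 49-177: 129 each from A, B, E = 129*3 = 387 chips; eligible A, B, E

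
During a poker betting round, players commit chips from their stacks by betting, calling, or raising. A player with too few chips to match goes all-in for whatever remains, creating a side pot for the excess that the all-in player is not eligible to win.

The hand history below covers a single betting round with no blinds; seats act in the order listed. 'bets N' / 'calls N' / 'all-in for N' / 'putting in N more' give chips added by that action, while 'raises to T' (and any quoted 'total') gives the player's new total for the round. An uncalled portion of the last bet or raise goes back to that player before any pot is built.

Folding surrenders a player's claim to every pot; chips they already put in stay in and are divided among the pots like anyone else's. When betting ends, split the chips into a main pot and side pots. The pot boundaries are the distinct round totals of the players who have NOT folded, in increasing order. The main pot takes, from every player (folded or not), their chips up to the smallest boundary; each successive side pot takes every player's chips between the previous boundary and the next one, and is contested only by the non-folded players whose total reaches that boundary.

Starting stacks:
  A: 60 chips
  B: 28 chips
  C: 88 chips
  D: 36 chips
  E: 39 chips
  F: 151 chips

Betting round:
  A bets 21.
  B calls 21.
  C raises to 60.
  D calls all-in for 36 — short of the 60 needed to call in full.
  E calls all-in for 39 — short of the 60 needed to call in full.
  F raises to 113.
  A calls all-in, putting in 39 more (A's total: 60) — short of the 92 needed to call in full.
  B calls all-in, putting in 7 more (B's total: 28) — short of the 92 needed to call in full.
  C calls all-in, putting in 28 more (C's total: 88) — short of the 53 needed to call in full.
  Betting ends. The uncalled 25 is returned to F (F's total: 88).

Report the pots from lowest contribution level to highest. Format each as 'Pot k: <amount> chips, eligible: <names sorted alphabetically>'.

Pot 1: 168 chips, eligible: A, B, C, D, E, F
Pot 2: 40 chips, eligible: A, C, D, E, F
Pot 3: 12 chips, eligible: A, C, E, F
Pot 4: 63 chips, eligible: A, C, F
Pot 5: 56 chips, eligible: C, F

Derivation:
Contributions (after 25 returned to F): A=60, B=28, C=88, D=36, E=39, F=88
Pot levels (distinct totals of non-folded players): 28, 36, 39, 60, 88
Layer 1-28: 28 each from A, B, C, D, E, F = 28*6 = 168 chips; eligible A, B, C, D, E, F
Layer 29-36: 8 each from A, C, D, E, F = 8*5 = 40 chips; eligible A, C, D, E, F
Layer 37-39: 3 each from A, C, E, F = 3*4 = 12 chips; eligible A, C, E, F
Layer 40-60: 21 each from A, C, F = 21*3 = 63 chips; eligible A, C, F
Layer 61-88: 28 each from C, F = 28*2 = 56 chips; eligible C, F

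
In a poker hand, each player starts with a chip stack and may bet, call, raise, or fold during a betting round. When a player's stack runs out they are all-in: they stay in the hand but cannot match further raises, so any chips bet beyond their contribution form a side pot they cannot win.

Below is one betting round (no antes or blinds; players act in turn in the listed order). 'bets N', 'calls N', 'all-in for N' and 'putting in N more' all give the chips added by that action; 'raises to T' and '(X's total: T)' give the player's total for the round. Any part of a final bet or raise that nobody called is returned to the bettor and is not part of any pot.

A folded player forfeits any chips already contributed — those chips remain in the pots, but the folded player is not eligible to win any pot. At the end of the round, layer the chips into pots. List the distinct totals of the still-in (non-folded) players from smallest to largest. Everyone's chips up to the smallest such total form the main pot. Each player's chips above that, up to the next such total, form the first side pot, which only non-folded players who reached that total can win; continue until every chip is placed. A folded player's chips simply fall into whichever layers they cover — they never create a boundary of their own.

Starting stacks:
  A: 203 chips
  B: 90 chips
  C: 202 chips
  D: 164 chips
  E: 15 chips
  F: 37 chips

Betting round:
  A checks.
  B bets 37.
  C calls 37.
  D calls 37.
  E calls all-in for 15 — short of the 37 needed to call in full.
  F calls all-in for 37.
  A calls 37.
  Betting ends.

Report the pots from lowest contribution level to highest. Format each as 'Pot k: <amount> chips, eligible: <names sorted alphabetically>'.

Contributions: A=37, B=37, C=37, D=37, E=15, F=37
Pot levels (distinct totals of non-folded players): 15, 37
Layer 1-15: 15 each from A, B, C, D, E, F = 15*6 = 90 chips; eligible A, B, C, D, E, F
Layer 16-37: 22 each from A, B, C, D, F = 22*5 = 110 chips; eligible A, B, C, D, F

Pot 1: 90 chips, eligible: A, B, C, D, E, F
Pot 2: 110 chips, eligible: A, B, C, D, F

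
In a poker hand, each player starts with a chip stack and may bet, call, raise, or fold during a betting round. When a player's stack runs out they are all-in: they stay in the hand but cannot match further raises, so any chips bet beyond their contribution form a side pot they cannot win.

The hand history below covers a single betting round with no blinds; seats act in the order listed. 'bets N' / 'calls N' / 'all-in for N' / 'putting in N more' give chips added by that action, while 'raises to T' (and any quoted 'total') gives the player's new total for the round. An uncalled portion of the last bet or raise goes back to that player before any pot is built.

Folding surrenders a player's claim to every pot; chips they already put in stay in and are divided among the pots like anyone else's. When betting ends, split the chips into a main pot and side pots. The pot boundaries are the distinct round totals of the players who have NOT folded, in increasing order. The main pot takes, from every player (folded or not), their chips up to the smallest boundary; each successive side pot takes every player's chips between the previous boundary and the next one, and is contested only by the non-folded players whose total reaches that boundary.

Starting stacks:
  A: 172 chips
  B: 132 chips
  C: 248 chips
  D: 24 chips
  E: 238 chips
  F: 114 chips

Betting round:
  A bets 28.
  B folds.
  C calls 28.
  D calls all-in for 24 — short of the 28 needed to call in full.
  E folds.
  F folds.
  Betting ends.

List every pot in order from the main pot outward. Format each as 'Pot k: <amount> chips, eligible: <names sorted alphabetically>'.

Contributions: A=28, C=28, D=24
Folded: B, E, F
Pot levels (distinct totals of non-folded players): 24, 28
Layer 1-24: 24 each from A, C, D = 24*3 = 72 chips; eligible A, C, D
Layer 25-28: 4 each from A, C = 4*2 = 8 chips; eligible A, C

Pot 1: 72 chips, eligible: A, C, D
Pot 2: 8 chips, eligible: A, C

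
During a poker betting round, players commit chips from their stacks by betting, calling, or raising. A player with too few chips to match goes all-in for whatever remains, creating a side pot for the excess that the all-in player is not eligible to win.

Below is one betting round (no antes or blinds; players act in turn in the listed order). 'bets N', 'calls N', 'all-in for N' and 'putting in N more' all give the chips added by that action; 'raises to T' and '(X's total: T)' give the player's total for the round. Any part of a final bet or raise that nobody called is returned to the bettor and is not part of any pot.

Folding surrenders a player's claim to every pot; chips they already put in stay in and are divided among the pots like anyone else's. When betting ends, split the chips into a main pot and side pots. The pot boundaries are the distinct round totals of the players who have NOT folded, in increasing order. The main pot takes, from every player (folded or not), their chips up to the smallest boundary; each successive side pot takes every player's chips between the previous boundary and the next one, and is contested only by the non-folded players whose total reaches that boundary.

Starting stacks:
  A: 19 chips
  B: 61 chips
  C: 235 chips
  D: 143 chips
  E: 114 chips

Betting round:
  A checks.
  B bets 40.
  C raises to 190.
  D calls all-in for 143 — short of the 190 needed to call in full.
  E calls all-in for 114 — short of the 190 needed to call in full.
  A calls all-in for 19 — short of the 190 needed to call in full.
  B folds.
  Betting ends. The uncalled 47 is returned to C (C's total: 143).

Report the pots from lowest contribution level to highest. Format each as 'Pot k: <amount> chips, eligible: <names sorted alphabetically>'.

Pot 1: 95 chips, eligible: A, C, D, E
Pot 2: 306 chips, eligible: C, D, E
Pot 3: 58 chips, eligible: C, D

Derivation:
Contributions (after 47 returned to C): A=19, B=40, C=143, D=143, E=114
Folded: B
Pot levels (distinct totals of non-folded players): 19, 114, 143
Layer 1-19: 19 each from A, B, C, D, E = 19*5 = 95 chips; eligible A, C, D, E
Layer 20-114: B 21 + C 95 + D 95 + E 95 = 306 chips; eligible C, D, E
Layer 115-143: 29 each from C, D = 29*2 = 58 chips; eligible C, D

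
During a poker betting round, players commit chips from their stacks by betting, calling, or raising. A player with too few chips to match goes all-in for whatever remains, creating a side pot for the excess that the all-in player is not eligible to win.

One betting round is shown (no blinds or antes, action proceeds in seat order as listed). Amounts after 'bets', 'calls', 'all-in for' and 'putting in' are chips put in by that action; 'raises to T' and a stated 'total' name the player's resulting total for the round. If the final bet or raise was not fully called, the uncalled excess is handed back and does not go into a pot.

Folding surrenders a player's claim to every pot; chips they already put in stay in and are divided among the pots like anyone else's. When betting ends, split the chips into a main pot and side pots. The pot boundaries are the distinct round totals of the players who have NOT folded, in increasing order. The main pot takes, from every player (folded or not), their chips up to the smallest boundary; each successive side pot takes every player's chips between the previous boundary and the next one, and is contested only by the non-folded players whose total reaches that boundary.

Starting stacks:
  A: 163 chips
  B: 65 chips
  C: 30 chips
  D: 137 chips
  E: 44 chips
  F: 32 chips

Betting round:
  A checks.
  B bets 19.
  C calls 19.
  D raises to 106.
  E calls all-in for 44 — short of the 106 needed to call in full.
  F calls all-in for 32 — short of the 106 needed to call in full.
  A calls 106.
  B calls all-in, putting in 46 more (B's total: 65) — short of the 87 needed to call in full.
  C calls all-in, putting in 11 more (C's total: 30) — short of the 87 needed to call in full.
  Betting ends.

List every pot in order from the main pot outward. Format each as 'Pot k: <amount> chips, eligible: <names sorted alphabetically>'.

Pot 1: 180 chips, eligible: A, B, C, D, E, F
Pot 2: 10 chips, eligible: A, B, D, E, F
Pot 3: 48 chips, eligible: A, B, D, E
Pot 4: 63 chips, eligible: A, B, D
Pot 5: 82 chips, eligible: A, D

Derivation:
Contributions: A=106, B=65, C=30, D=106, E=44, F=32
Pot levels (distinct totals of non-folded players): 30, 32, 44, 65, 106
Layer 1-30: 30 each from A, B, C, D, E, F = 30*6 = 180 chips; eligible A, B, C, D, E, F
Layer 31-32: 2 each from A, B, D, E, F = 2*5 = 10 chips; eligible A, B, D, E, F
Layer 33-44: 12 each from A, B, D, E = 12*4 = 48 chips; eligible A, B, D, E
Layer 45-65: 21 each from A, B, D = 21*3 = 63 chips; eligible A, B, D
Layer 66-106: 41 each from A, D = 41*2 = 82 chips; eligible A, D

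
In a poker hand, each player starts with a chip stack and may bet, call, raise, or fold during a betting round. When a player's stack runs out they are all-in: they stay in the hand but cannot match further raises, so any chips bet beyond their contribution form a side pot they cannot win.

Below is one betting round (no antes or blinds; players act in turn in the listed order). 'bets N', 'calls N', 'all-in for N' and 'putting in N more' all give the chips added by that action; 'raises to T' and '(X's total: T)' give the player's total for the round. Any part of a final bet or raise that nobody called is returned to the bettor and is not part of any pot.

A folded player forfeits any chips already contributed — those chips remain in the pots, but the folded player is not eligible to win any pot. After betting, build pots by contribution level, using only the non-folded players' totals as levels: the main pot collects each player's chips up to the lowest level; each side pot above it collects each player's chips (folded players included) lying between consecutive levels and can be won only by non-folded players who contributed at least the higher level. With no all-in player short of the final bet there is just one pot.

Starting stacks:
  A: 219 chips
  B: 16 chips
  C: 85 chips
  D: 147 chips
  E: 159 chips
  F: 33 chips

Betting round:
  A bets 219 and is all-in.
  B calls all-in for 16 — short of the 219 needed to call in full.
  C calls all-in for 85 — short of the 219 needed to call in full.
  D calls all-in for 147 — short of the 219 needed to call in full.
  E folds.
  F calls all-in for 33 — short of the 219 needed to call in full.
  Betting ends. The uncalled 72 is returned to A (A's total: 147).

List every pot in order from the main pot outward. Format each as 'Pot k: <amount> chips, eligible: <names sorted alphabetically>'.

Pot 1: 80 chips, eligible: A, B, C, D, F
Pot 2: 68 chips, eligible: A, C, D, F
Pot 3: 156 chips, eligible: A, C, D
Pot 4: 124 chips, eligible: A, D

Derivation:
Contributions (after 72 returned to A): A=147, B=16, C=85, D=147, F=33
Folded: E
Pot levels (distinct totals of non-folded players): 16, 33, 85, 147
Layer 1-16: 16 each from A, B, C, D, F = 16*5 = 80 chips; eligible A, B, C, D, F
Layer 17-33: 17 each from A, C, D, F = 17*4 = 68 chips; eligible A, C, D, F
Layer 34-85: 52 each from A, C, D = 52*3 = 156 chips; eligible A, C, D
Layer 86-147: 62 each from A, D = 62*2 = 124 chips; eligible A, D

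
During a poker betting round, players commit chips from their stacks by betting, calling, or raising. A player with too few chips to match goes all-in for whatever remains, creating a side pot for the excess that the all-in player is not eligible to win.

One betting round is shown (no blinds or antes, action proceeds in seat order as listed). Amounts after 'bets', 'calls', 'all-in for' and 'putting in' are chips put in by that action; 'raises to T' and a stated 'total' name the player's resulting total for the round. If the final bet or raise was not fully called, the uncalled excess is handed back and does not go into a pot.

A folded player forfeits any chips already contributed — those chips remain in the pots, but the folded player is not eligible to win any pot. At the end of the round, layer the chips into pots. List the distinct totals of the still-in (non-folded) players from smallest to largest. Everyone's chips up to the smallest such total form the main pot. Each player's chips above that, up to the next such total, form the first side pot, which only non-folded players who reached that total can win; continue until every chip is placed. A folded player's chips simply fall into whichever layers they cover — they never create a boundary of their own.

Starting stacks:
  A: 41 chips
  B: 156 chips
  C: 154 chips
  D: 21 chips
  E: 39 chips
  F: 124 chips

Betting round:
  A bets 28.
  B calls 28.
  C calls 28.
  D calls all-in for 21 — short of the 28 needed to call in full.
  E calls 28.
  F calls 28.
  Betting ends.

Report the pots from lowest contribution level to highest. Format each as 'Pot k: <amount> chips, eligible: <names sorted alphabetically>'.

Contributions: A=28, B=28, C=28, D=21, E=28, F=28
Pot levels (distinct totals of non-folded players): 21, 28
Layer 1-21: 21 each from A, B, C, D, E, F = 21*6 = 126 chips; eligible A, B, C, D, E, F
Layer 22-28: 7 each from A, B, C, E, F = 7*5 = 35 chips; eligible A, B, C, E, F

Pot 1: 126 chips, eligible: A, B, C, D, E, F
Pot 2: 35 chips, eligible: A, B, C, E, F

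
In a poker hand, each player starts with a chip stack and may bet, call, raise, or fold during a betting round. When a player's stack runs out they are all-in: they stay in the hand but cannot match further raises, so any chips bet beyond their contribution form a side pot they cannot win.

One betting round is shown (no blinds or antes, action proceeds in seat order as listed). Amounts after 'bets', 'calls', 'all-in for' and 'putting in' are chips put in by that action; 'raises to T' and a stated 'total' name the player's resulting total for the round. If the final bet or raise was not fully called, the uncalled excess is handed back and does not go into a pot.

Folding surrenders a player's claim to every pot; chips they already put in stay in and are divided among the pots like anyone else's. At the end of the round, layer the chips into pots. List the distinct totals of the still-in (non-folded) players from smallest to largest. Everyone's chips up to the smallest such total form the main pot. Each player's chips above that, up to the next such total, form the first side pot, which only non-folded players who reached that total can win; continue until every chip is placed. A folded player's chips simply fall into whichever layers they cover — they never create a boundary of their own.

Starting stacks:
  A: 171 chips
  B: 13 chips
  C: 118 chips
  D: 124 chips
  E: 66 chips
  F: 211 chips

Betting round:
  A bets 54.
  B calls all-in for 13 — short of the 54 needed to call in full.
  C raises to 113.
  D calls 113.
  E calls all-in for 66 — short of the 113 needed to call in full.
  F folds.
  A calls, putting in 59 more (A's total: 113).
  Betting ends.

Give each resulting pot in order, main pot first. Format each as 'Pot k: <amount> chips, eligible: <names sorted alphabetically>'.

Pot 1: 65 chips, eligible: A, B, C, D, E
Pot 2: 212 chips, eligible: A, C, D, E
Pot 3: 141 chips, eligible: A, C, D

Derivation:
Contributions: A=113, B=13, C=113, D=113, E=66
Folded: F
Pot levels (distinct totals of non-folded players): 13, 66, 113
Layer 1-13: 13 each from A, B, C, D, E = 13*5 = 65 chips; eligible A, B, C, D, E
Layer 14-66: 53 each from A, C, D, E = 53*4 = 212 chips; eligible A, C, D, E
Layer 67-113: 47 each from A, C, D = 47*3 = 141 chips; eligible A, C, D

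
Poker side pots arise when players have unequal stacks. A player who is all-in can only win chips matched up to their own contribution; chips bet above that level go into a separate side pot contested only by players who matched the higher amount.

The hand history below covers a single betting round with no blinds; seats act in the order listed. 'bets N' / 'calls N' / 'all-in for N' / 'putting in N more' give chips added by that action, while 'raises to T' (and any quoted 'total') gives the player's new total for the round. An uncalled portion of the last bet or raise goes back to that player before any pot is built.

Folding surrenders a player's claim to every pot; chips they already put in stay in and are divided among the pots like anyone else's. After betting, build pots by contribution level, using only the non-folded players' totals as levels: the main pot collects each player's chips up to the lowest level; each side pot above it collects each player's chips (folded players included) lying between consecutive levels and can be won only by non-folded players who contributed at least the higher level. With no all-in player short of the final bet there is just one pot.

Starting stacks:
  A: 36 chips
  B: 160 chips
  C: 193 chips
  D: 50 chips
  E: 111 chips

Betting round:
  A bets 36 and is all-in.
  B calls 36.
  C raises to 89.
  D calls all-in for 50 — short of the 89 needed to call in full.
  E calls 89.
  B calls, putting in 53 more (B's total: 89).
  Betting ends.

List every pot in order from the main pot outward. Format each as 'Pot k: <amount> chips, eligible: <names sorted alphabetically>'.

Pot 1: 180 chips, eligible: A, B, C, D, E
Pot 2: 56 chips, eligible: B, C, D, E
Pot 3: 117 chips, eligible: B, C, E

Derivation:
Contributions: A=36, B=89, C=89, D=50, E=89
Pot levels (distinct totals of non-folded players): 36, 50, 89
Layer 1-36: 36 each from A, B, C, D, E = 36*5 = 180 chips; eligible A, B, C, D, E
Layer 37-50: 14 each from B, C, D, E = 14*4 = 56 chips; eligible B, C, D, E
Layer 51-89: 39 each from B, C, E = 39*3 = 117 chips; eligible B, C, E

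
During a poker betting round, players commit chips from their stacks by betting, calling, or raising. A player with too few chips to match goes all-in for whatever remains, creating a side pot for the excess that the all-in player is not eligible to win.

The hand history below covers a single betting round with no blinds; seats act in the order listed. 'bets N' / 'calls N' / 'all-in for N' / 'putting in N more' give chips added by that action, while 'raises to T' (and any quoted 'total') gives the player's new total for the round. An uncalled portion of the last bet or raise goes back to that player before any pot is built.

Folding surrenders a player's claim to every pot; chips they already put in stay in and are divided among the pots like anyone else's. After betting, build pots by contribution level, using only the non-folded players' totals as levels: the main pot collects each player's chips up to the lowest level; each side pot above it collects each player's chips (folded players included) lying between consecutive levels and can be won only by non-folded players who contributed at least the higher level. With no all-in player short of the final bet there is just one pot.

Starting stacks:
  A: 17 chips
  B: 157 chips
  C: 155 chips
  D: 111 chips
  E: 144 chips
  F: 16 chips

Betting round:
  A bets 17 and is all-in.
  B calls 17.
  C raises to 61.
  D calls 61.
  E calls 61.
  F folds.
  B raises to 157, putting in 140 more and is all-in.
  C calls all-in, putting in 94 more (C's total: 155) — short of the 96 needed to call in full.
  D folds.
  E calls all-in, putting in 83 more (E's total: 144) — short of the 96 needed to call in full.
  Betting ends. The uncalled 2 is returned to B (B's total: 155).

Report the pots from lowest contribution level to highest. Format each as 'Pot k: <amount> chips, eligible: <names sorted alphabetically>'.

Pot 1: 85 chips, eligible: A, B, C, E
Pot 2: 425 chips, eligible: B, C, E
Pot 3: 22 chips, eligible: B, C

Derivation:
Contributions (after 2 returned to B): A=17, B=155, C=155, D=61, E=144
Folded: D, F
Pot levels (distinct totals of non-folded players): 17, 144, 155
Layer 1-17: 17 each from A, B, C, D, E = 17*5 = 85 chips; eligible A, B, C, E
Layer 18-144: B 127 + C 127 + D 44 + E 127 = 425 chips; eligible B, C, E
Layer 145-155: 11 each from B, C = 11*2 = 22 chips; eligible B, C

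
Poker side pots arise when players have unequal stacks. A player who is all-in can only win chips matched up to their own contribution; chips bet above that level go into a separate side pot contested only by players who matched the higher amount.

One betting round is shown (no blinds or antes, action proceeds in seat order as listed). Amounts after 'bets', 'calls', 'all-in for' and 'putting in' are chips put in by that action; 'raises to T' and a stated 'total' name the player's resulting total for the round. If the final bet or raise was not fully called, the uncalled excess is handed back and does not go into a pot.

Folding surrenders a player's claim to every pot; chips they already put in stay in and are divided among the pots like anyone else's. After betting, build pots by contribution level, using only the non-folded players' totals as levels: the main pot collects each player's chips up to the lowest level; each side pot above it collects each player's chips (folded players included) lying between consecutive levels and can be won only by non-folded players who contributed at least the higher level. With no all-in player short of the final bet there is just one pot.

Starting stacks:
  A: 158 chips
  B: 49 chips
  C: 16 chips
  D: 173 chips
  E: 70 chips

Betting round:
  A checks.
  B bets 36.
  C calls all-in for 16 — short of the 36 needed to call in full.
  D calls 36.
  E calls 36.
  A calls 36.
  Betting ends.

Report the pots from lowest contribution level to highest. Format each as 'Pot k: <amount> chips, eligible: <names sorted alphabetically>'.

Pot 1: 80 chips, eligible: A, B, C, D, E
Pot 2: 80 chips, eligible: A, B, D, E

Derivation:
Contributions: A=36, B=36, C=16, D=36, E=36
Pot levels (distinct totals of non-folded players): 16, 36
Layer 1-16: 16 each from A, B, C, D, E = 16*5 = 80 chips; eligible A, B, C, D, E
Layer 17-36: 20 each from A, B, D, E = 20*4 = 80 chips; eligible A, B, D, E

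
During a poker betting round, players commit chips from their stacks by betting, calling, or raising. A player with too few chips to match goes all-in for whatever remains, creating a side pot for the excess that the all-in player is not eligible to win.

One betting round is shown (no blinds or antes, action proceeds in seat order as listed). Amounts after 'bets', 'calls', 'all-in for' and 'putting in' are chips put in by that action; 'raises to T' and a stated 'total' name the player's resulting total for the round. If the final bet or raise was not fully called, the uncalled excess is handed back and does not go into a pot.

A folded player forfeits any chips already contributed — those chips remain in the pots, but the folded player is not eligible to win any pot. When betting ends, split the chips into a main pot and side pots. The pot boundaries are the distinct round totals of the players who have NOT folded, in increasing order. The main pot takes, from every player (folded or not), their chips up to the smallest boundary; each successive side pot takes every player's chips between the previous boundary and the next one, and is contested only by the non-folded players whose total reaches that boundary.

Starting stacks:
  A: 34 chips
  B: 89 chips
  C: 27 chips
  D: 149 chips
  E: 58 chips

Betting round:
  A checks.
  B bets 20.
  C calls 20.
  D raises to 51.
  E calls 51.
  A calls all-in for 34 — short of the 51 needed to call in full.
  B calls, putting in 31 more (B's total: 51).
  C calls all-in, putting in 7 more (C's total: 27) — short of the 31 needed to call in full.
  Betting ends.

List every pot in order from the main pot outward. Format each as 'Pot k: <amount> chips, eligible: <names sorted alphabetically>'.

Contributions: A=34, B=51, C=27, D=51, E=51
Pot levels (distinct totals of non-folded players): 27, 34, 51
Layer 1-27: 27 each from A, B, C, D, E = 27*5 = 135 chips; eligible A, B, C, D, E
Layer 28-34: 7 each from A, B, D, E = 7*4 = 28 chips; eligible A, B, D, E
Layer 35-51: 17 each from B, D, E = 17*3 = 51 chips; eligible B, D, E

Pot 1: 135 chips, eligible: A, B, C, D, E
Pot 2: 28 chips, eligible: A, B, D, E
Pot 3: 51 chips, eligible: B, D, E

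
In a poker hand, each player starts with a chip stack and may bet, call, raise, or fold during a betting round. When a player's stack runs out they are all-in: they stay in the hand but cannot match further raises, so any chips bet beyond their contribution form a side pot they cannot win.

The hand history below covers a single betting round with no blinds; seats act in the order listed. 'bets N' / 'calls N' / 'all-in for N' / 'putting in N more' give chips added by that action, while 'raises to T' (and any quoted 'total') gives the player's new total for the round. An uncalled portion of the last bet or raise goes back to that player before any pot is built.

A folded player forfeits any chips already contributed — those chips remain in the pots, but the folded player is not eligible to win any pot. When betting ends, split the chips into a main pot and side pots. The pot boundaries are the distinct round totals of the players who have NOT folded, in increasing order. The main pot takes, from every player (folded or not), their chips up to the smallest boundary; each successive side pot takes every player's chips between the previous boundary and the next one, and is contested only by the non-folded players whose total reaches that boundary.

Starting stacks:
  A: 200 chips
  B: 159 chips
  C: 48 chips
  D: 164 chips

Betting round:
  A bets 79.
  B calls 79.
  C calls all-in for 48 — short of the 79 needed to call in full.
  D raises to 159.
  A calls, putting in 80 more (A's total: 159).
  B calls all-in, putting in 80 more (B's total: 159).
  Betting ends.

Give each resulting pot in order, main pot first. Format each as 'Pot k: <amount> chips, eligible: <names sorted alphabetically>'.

Contributions: A=159, B=159, C=48, D=159
Pot levels (distinct totals of non-folded players): 48, 159
Layer 1-48: 48 each from A, B, C, D = 48*4 = 192 chips; eligible A, B, C, D
Layer 49-159: 111 each from A, B, D = 111*3 = 333 chips; eligible A, B, D

Pot 1: 192 chips, eligible: A, B, C, D
Pot 2: 333 chips, eligible: A, B, D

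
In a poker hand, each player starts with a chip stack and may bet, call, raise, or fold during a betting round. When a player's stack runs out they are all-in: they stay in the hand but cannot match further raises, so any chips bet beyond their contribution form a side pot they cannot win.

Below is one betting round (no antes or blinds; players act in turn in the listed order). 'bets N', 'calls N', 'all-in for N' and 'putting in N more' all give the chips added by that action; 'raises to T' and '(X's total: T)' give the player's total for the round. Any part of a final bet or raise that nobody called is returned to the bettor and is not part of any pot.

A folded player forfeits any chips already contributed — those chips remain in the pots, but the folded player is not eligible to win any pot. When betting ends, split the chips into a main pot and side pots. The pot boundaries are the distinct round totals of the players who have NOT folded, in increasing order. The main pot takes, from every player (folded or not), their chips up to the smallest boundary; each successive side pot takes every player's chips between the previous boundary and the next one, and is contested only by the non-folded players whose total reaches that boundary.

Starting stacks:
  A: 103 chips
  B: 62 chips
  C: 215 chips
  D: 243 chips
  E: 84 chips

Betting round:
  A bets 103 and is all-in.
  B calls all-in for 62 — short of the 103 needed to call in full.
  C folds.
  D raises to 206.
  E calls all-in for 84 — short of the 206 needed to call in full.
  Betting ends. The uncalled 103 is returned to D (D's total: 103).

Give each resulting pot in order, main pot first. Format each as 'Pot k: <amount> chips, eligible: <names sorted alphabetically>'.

Pot 1: 248 chips, eligible: A, B, D, E
Pot 2: 66 chips, eligible: A, D, E
Pot 3: 38 chips, eligible: A, D

Derivation:
Contributions (after 103 returned to D): A=103, B=62, D=103, E=84
Folded: C
Pot levels (distinct totals of non-folded players): 62, 84, 103
Layer 1-62: 62 each from A, B, D, E = 62*4 = 248 chips; eligible A, B, D, E
Layer 63-84: 22 each from A, D, E = 22*3 = 66 chips; eligible A, D, E
Layer 85-103: 19 each from A, D = 19*2 = 38 chips; eligible A, D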